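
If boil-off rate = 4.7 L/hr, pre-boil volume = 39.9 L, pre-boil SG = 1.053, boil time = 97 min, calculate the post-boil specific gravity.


V_post = V_pre − rate·(t/60);  SG_post = 1 + (SG_pre−1)·V_pre/V_post
V_post = 39.9 − 4.7·(97/60) = 32.3017
SG_post = 1 + (1.053 − 1)·39.9/32.3017

1.0655


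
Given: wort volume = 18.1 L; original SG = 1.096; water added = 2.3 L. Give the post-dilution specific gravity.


SG_new = 1 + (SG_old − 1)·V_old/(V_old + V_water)
pts = (1.096 − 1)·1000·18.1/(18.1 + 2.3) = 85.1765
SG_new = 1 + 85.1765/1000

1.0852


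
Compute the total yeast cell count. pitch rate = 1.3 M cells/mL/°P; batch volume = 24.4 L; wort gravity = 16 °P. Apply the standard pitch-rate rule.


cells (billions) = rate · V_L · °P
cells = 1.3 · 24.4 · 16

507.5200 billion cells


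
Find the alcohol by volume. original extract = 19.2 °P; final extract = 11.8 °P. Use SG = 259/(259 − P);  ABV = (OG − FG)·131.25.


OG = 259/(259 − 19.2) = 1.0801
FG = 259/(259 − 11.8) = 1.0477
ABV = (1.0801 − 1.0477)·131.25

4.2436 % ABV


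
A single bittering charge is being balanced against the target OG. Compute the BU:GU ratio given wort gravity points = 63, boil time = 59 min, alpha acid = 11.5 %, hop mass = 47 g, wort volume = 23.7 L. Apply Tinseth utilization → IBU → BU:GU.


U = 1.65·0.000125^(GP/1000)·(1−e^(−0.04t))/4.15;  IBU = (α/100)·m·U·1000/V;  BU:GU = IBU/GP
U = 1.65·0.000125^(63/1000)·(1−e^(−0.04·59))/4.15 = 0.2044
IBU = (11.5/100)·47·0.2044·1000/23.7 = 46.6139
BU:GU = 46.6139/63

0.7399


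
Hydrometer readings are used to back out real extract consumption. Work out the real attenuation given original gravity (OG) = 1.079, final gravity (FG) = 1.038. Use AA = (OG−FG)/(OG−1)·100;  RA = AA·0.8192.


AA = (1.079 − 1.038)/(1.079 − 1)·100 = 51.8987
RA = 51.8987·0.8192

42.5154 %


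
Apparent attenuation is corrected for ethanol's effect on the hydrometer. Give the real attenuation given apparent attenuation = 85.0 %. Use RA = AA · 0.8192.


RA = 85.0 · 0.8192

69.6320 %


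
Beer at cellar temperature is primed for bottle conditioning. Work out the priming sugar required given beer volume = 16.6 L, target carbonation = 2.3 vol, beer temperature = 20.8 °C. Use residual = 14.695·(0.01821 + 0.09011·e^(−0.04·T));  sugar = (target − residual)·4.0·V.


residual = 14.695·(0.01821 + 0.09011·e^(−0.04·20.8)) = 0.8438
sugar = (2.3 − 0.8438)·4.0·16.6

96.6887 g


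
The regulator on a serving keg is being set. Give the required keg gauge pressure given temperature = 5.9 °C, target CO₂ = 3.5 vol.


psi = vols/(0.01821 + 0.09011·e^(−0.04·T)) − 14.695
psi = 3.5/(0.01821 + 0.09011·e^(−0.04·5.9)) − 14.695

24.4649 psi


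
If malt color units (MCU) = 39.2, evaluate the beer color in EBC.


SRM = 1.4922·MCU^0.6859;  EBC = SRM·1.97
SRM = 1.4922·39.2^0.6859 = 18.4783
EBC = 18.4783·1.97

36.4022 EBC


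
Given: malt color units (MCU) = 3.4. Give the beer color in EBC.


SRM = 1.4922·MCU^0.6859;  EBC = SRM·1.97
SRM = 1.4922·3.4^0.6859 = 3.4544
EBC = 3.4544·1.97

6.8051 EBC


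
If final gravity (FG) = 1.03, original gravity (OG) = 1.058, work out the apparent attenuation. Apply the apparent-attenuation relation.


AA = (OG − FG)/(OG − 1) · 100
AA = (1.058 − 1.03)/(1.058 − 1) · 100

48.2759 %


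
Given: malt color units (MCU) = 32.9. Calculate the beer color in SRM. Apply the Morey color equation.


SRM = 1.4922 · MCU^0.6859
SRM = 1.4922 · 32.9^0.6859

16.3860 SRM


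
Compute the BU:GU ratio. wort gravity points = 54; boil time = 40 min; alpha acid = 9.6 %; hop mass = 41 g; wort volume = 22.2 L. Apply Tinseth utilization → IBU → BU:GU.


U = 1.65·0.000125^(GP/1000)·(1−e^(−0.04t))/4.15;  IBU = (α/100)·m·U·1000/V;  BU:GU = IBU/GP
U = 1.65·0.000125^(54/1000)·(1−e^(−0.04·40))/4.15 = 0.1953
IBU = (9.6/100)·41·0.1953·1000/22.2 = 34.6282
BU:GU = 34.6282/54

0.6413


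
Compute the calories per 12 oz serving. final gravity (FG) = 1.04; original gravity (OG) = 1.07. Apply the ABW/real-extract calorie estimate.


ABW = (OG−FG)·131.25·0.79/FG;  °P = 259 − 259/SG (for OG→OE and FG→AE);  RE = 0.1808·OE + 0.8192·AE;  Cal = (6.9·ABW + 4·(RE−0.1))·FG·3.55
ABW = (1.07 − 1.04)·131.25·0.79/1.04 = 2.9910
OE = 259 − 259/1.07 = 16.9439 °P
AE = 259 − 259/1.04 = 9.9615 °P
RE = 0.1808·16.9439 + 0.8192·9.9615 = 11.2240 °P
Cal = (6.9·2.9910 + 4·(11.2240−0.1))·1.04·3.55

240.4733 kcal


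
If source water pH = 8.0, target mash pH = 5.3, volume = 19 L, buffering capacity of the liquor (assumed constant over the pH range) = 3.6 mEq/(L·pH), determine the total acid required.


acid = buffering capacity · (pH_source − pH_target) · V
acid = 3.6 · (8.0 − 5.3) · 19

184.6800 mEq


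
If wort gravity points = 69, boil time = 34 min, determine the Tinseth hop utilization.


U = 1.65·0.000125^(GP/1000) · (1 − e^(−0.04·t))/4.15
bigness = 1.65·0.000125^(69/1000) = 0.8875
boil_factor = (1 − e^(−0.04·34))/4.15 = 0.1791
U = 0.8875 · 0.1791

0.1590


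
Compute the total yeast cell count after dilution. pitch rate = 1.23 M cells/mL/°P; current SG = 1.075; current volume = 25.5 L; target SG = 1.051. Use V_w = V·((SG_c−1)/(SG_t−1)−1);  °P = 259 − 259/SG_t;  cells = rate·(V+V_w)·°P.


V_w = 25.5·((1.075−1)/(1.051−1)−1) = 12.0000
V_final = 25.5 + 12.0000 = 37.5000
°P = 259 − 259/1.051 = 12.5680
cells = 1.23·37.5000·12.5680

579.7004 billion cells


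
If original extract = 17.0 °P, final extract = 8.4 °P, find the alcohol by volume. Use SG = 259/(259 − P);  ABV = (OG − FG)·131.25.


OG = 259/(259 − 17.0) = 1.0702
FG = 259/(259 − 8.4) = 1.0335
ABV = (1.0702 − 1.0335)·131.25

4.8206 % ABV


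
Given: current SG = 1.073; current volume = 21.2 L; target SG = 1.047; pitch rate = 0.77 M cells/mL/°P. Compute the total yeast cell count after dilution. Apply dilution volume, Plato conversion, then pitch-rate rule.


V_w = V·((SG_c−1)/(SG_t−1)−1);  °P = 259 − 259/SG_t;  cells = rate·(V+V_w)·°P
V_w = 21.2·((1.073−1)/(1.047−1)−1) = 11.7277
V_final = 21.2 + 11.7277 = 32.9277
°P = 259 − 259/1.047 = 11.6266
cells = 0.77·32.9277·11.6266

294.7831 billion cells


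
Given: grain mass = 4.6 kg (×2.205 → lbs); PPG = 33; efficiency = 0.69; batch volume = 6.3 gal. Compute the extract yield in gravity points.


points = lbs × PPG × eff / vol
lbs = 4.6 × 2.205 = 10.1430
points = 10.1430 × 33 × 0.69 / 6.3

36.6597 points


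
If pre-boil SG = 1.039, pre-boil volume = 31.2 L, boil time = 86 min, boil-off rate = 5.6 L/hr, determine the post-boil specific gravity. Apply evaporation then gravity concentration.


V_post = V_pre − rate·(t/60);  SG_post = 1 + (SG_pre−1)·V_pre/V_post
V_post = 31.2 − 5.6·(86/60) = 23.1733
SG_post = 1 + (1.039 − 1)·31.2/23.1733

1.0525


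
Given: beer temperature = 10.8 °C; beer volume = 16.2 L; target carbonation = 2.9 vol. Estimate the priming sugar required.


residual = 14.695·(0.01821 + 0.09011·e^(−0.04·T));  sugar = (target − residual)·4.0·V
residual = 14.695·(0.01821 + 0.09011·e^(−0.04·10.8)) = 1.1273
sugar = (2.9 − 1.1273)·4.0·16.2

114.8737 g


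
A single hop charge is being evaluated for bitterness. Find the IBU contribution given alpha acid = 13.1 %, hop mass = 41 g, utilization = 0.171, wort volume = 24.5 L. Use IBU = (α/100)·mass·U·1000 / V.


IBU = (13.1/100)·41·0.171·1000 / 24.5

37.4874 IBU


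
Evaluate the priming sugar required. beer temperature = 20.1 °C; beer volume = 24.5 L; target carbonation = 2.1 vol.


residual = 14.695·(0.01821 + 0.09011·e^(−0.04·T));  sugar = (target − residual)·4.0·V
residual = 14.695·(0.01821 + 0.09011·e^(−0.04·20.1)) = 0.8602
sugar = (2.1 − 0.8602)·4.0·24.5

121.4997 g


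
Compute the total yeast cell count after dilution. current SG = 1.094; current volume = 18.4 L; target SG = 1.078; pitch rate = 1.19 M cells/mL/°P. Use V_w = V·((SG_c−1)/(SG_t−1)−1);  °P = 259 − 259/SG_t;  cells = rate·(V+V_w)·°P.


V_w = 18.4·((1.094−1)/(1.078−1)−1) = 3.7744
V_final = 18.4 + 3.7744 = 22.1744
°P = 259 − 259/1.078 = 18.7403
cells = 1.19·22.1744·18.7403

494.5084 billion cells


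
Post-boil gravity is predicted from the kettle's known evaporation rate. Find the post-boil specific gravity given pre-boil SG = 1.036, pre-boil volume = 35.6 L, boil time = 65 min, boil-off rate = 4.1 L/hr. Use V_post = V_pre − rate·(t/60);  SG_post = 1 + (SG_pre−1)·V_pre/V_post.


V_post = 35.6 − 4.1·(65/60) = 31.1583
SG_post = 1 + (1.036 − 1)·35.6/31.1583

1.0411


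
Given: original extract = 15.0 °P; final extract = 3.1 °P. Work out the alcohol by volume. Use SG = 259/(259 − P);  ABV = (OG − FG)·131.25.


OG = 259/(259 − 15.0) = 1.0615
FG = 259/(259 − 3.1) = 1.0121
ABV = (1.0615 − 1.0121)·131.25

6.4787 % ABV


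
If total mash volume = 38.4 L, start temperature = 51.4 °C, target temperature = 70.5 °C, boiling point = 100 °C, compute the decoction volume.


V_dec = V_total·(T_target − T_start)/(T_boil − T_start)
V_dec = 38.4·(70.5 − 51.4)/(100 − 51.4)

15.0914 L


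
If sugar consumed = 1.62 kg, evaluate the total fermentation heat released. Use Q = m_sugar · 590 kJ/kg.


Q = 1.62 · 590

955.8000 kJ


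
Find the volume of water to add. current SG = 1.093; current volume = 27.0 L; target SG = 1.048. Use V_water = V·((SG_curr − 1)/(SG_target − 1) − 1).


V_water = 27.0·((1.093 − 1)/(1.048 − 1) − 1)

25.3125 L


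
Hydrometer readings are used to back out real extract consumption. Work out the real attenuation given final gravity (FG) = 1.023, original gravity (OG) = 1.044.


AA = (OG−FG)/(OG−1)·100;  RA = AA·0.8192
AA = (1.044 − 1.023)/(1.044 − 1)·100 = 47.7273
RA = 47.7273·0.8192

39.0982 %


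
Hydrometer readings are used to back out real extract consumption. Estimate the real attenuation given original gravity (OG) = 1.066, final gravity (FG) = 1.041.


AA = (OG−FG)/(OG−1)·100;  RA = AA·0.8192
AA = (1.066 − 1.041)/(1.066 − 1)·100 = 37.8788
RA = 37.8788·0.8192

31.0303 %


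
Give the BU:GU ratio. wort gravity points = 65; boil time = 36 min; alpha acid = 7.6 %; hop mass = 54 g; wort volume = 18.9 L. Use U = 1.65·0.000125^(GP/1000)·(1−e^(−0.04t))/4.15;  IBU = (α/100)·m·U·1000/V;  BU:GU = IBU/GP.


U = 1.65·0.000125^(65/1000)·(1−e^(−0.04·36))/4.15 = 0.1692
IBU = (7.6/100)·54·0.1692·1000/18.9 = 36.7321
BU:GU = 36.7321/65

0.5651


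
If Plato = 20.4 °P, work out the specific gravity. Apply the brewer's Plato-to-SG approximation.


SG = 259/(259 − P)
SG = 259/(259 − 20.4)

1.0855


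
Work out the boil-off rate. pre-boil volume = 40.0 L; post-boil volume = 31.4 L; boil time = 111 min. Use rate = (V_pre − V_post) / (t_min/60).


rate = (40.0 − 31.4) / (111/60)

4.6486 L/hr


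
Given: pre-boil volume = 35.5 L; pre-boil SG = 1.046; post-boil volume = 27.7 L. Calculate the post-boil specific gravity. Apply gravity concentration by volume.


SG_post = 1 + (SG_pre − 1)·V_pre/V_post
pts_pre = (1.046 − 1)·1000 = 46.0000
pts_post = 46.0000·35.5/27.7 = 58.9531
SG_post = 1 + 58.9531/1000

1.0590


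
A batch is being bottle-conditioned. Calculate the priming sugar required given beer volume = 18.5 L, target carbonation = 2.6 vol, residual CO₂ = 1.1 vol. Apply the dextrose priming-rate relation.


sugar = (target − residual)·4.0·V
sugar = (2.6 − 1.1)·4.0·18.5

111.0000 g


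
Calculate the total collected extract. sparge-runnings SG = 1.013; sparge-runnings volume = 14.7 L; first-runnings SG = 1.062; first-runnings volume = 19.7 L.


total = Σ (SG_i − 1)·1000·V_i
first = (1.062 − 1)·1000·19.7 = 1221.4000
sparge = (1.013 − 1)·1000·14.7 = 191.1000
total = 1221.4000 + 191.1000

1412.5000 gravity·L


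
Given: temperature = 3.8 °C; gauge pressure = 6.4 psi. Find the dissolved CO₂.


vols = (P + 14.695)·(0.01821 + 0.09011·e^(−0.04·T))
vols = (6.4 + 14.695)·(0.01821 + 0.09011·e^(−0.04·3.8))

2.0170 volumes


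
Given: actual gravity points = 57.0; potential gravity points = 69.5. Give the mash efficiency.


efficiency = actual / potential × 100
efficiency = 57.0 / 69.5 × 100

82.0144 %


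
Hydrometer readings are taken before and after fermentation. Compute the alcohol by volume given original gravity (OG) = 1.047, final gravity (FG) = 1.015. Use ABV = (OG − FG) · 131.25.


ABV = (1.047 − 1.015) · 131.25

4.2000 % ABV


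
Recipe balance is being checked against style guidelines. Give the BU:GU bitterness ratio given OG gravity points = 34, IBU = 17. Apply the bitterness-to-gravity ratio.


BU:GU = IBU / OG_points
BU:GU = 17 / 34

0.5000


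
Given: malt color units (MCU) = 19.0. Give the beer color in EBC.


SRM = 1.4922·MCU^0.6859;  EBC = SRM·1.97
SRM = 1.4922·19.0^0.6859 = 11.2441
EBC = 11.2441·1.97

22.1508 EBC


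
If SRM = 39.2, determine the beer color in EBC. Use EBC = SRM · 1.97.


EBC = 39.2 · 1.97

77.2240 EBC


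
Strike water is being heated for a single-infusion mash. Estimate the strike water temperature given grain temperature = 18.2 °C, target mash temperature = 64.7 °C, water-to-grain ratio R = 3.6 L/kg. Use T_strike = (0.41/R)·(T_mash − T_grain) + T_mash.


T_strike = (0.41/3.6)·(64.7 − 18.2) + 64.7

69.9958 °C


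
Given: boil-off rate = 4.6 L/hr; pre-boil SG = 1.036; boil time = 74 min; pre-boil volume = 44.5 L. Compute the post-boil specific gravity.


V_post = V_pre − rate·(t/60);  SG_post = 1 + (SG_pre−1)·V_pre/V_post
V_post = 44.5 − 4.6·(74/60) = 38.8267
SG_post = 1 + (1.036 − 1)·44.5/38.8267

1.0413


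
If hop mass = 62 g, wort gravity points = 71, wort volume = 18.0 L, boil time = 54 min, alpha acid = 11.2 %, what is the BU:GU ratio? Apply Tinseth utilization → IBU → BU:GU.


U = 1.65·0.000125^(GP/1000)·(1−e^(−0.04t))/4.15;  IBU = (α/100)·m·U·1000/V;  BU:GU = IBU/GP
U = 1.65·0.000125^(71/1000)·(1−e^(−0.04·54))/4.15 = 0.1858
IBU = (11.2/100)·62·0.1858·1000/18.0 = 71.6865
BU:GU = 71.6865/71

1.0097


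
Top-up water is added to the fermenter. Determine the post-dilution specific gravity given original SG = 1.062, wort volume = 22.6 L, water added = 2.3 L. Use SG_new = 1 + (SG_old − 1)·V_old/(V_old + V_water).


pts = (1.062 − 1)·1000·22.6/(22.6 + 2.3) = 56.2731
SG_new = 1 + 56.2731/1000

1.0563


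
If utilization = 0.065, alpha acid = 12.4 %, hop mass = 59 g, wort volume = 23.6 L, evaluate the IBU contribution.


IBU = (α/100)·mass·U·1000 / V
IBU = (12.4/100)·59·0.065·1000 / 23.6

20.1500 IBU


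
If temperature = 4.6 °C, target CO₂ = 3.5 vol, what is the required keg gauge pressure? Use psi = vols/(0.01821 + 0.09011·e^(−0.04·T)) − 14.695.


psi = 3.5/(0.01821 + 0.09011·e^(−0.04·4.6)) − 14.695

22.8684 psi


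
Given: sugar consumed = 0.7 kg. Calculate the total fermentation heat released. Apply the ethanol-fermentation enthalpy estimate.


Q = m_sugar · 590 kJ/kg
Q = 0.7 · 590

413.0000 kJ


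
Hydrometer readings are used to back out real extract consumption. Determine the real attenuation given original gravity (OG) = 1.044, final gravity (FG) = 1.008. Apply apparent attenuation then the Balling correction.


AA = (OG−FG)/(OG−1)·100;  RA = AA·0.8192
AA = (1.044 − 1.008)/(1.044 − 1)·100 = 81.8182
RA = 81.8182·0.8192

67.0255 %


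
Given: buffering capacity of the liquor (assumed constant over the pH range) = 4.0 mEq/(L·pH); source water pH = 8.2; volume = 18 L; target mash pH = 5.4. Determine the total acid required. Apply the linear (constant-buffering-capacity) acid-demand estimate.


acid = buffering capacity · (pH_source − pH_target) · V
acid = 4.0 · (8.2 − 5.4) · 18

201.6000 mEq


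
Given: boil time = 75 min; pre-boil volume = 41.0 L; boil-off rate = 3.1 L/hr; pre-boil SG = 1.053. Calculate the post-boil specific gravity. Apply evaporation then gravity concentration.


V_post = V_pre − rate·(t/60);  SG_post = 1 + (SG_pre−1)·V_pre/V_post
V_post = 41.0 − 3.1·(75/60) = 37.1250
SG_post = 1 + (1.053 − 1)·41.0/37.1250

1.0585


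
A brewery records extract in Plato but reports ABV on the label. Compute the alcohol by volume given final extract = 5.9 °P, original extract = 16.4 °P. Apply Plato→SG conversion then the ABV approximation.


SG = 259/(259 − P);  ABV = (OG − FG)·131.25
OG = 259/(259 − 16.4) = 1.0676
FG = 259/(259 − 5.9) = 1.0233
ABV = (1.0676 − 1.0233)·131.25

5.8131 % ABV


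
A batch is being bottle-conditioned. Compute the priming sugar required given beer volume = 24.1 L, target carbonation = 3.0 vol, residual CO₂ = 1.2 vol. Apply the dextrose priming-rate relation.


sugar = (target − residual)·4.0·V
sugar = (3.0 − 1.2)·4.0·24.1

173.5200 g


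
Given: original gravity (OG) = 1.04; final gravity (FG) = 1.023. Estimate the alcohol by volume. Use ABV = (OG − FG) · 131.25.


ABV = (1.04 − 1.023) · 131.25

2.2313 % ABV


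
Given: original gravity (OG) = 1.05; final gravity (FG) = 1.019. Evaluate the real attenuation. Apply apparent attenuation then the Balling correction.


AA = (OG−FG)/(OG−1)·100;  RA = AA·0.8192
AA = (1.05 − 1.019)/(1.05 − 1)·100 = 62.0000
RA = 62.0000·0.8192

50.7904 %


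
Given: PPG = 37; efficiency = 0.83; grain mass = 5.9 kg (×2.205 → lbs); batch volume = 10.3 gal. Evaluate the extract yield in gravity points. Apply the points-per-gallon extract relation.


points = lbs × PPG × eff / vol
lbs = 5.9 × 2.205 = 13.0095
points = 13.0095 × 37 × 0.83 / 10.3

38.7885 points


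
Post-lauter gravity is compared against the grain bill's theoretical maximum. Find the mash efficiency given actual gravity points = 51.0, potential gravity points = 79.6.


efficiency = actual / potential × 100
efficiency = 51.0 / 79.6 × 100

64.0704 %


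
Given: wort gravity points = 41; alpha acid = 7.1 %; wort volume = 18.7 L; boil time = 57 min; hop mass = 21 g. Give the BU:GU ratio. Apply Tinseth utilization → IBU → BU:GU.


U = 1.65·0.000125^(GP/1000)·(1−e^(−0.04t))/4.15;  IBU = (α/100)·m·U·1000/V;  BU:GU = IBU/GP
U = 1.65·0.000125^(41/1000)·(1−e^(−0.04·57))/4.15 = 0.2469
IBU = (7.1/100)·21·0.2469·1000/18.7 = 19.6872
BU:GU = 19.6872/41

0.4802


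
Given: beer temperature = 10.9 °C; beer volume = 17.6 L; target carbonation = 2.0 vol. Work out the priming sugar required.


residual = 14.695·(0.01821 + 0.09011·e^(−0.04·T));  sugar = (target − residual)·4.0·V
residual = 14.695·(0.01821 + 0.09011·e^(−0.04·10.9)) = 1.1238
sugar = (2.0 − 1.1238)·4.0·17.6

61.6827 g


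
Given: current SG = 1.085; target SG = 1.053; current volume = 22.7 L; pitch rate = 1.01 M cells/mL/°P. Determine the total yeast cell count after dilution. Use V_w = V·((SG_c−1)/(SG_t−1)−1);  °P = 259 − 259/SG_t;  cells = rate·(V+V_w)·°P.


V_w = 22.7·((1.085−1)/(1.053−1)−1) = 13.7057
V_final = 22.7 + 13.7057 = 36.4057
°P = 259 − 259/1.053 = 13.0361
cells = 1.01·36.4057·13.0361

479.3332 billion cells


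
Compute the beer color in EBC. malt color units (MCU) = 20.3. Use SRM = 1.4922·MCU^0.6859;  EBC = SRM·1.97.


SRM = 1.4922·20.3^0.6859 = 11.7663
EBC = 11.7663·1.97

23.1795 EBC


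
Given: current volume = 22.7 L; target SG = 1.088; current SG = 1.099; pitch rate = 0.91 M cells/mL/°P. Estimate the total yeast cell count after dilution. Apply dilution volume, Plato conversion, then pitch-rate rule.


V_w = V·((SG_c−1)/(SG_t−1)−1);  °P = 259 − 259/SG_t;  cells = rate·(V+V_w)·°P
V_w = 22.7·((1.099−1)/(1.088−1)−1) = 2.8375
V_final = 22.7 + 2.8375 = 25.5375
°P = 259 − 259/1.088 = 20.9485
cells = 0.91·25.5375·20.9485

486.8255 billion cells


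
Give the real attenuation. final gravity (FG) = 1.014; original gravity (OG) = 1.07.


AA = (OG−FG)/(OG−1)·100;  RA = AA·0.8192
AA = (1.07 − 1.014)/(1.07 − 1)·100 = 80.0000
RA = 80.0000·0.8192

65.5360 %


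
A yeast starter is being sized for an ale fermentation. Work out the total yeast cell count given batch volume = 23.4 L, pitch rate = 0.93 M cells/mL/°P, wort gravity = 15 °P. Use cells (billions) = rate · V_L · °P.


cells = 0.93 · 23.4 · 15

326.4300 billion cells


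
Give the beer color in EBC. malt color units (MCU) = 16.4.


SRM = 1.4922·MCU^0.6859;  EBC = SRM·1.97
SRM = 1.4922·16.4^0.6859 = 10.1646
EBC = 10.1646·1.97

20.0242 EBC


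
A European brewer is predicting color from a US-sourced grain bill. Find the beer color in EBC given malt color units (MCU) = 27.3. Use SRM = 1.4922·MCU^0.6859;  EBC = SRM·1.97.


SRM = 1.4922·27.3^0.6859 = 14.4175
EBC = 14.4175·1.97

28.4025 EBC


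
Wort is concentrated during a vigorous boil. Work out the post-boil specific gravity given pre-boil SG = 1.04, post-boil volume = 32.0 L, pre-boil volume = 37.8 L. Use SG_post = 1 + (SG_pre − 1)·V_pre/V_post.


pts_pre = (1.04 − 1)·1000 = 40.0000
pts_post = 40.0000·37.8/32.0 = 47.2500
SG_post = 1 + 47.2500/1000

1.0473


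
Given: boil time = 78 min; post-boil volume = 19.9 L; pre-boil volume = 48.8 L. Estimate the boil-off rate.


rate = (V_pre − V_post) / (t_min/60)
rate = (48.8 − 19.9) / (78/60)

22.2308 L/hr


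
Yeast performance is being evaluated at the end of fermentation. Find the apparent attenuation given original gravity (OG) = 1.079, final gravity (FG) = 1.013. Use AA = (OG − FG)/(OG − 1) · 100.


AA = (1.079 − 1.013)/(1.079 − 1) · 100

83.5443 %


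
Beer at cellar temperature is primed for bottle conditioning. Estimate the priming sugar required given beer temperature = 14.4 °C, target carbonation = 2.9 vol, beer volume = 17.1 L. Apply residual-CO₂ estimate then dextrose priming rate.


residual = 14.695·(0.01821 + 0.09011·e^(−0.04·T));  sugar = (target − residual)·4.0·V
residual = 14.695·(0.01821 + 0.09011·e^(−0.04·14.4)) = 1.0120
sugar = (2.9 − 1.0120)·4.0·17.1

129.1415 g


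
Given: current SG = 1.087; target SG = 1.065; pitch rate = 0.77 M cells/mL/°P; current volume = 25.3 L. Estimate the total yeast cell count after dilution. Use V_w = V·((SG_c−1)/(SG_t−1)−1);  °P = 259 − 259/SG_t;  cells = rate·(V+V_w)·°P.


V_w = 25.3·((1.087−1)/(1.065−1)−1) = 8.5631
V_final = 25.3 + 8.5631 = 33.8631
°P = 259 − 259/1.065 = 15.8075
cells = 0.77·33.8631·15.8075

412.1741 billion cells


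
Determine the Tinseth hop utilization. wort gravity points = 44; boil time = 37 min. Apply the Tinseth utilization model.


U = 1.65·0.000125^(GP/1000) · (1 − e^(−0.04·t))/4.15
bigness = 1.65·0.000125^(44/1000) = 1.1111
boil_factor = (1 − e^(−0.04·37))/4.15 = 0.1861
U = 1.1111 · 0.1861

0.2068


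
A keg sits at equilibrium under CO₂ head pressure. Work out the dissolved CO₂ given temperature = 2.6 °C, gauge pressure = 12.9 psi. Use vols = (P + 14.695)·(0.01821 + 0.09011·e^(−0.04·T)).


vols = (12.9 + 14.695)·(0.01821 + 0.09011·e^(−0.04·2.6))

2.7435 volumes


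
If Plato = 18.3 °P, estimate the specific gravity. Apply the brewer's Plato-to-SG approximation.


SG = 259/(259 − P)
SG = 259/(259 − 18.3)

1.0760


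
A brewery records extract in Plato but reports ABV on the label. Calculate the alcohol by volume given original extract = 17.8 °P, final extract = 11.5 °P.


SG = 259/(259 − P);  ABV = (OG − FG)·131.25
OG = 259/(259 − 17.8) = 1.0738
FG = 259/(259 − 11.5) = 1.0465
ABV = (1.0738 − 1.0465)·131.25

3.5875 % ABV


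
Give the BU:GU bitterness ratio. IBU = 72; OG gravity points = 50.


BU:GU = IBU / OG_points
BU:GU = 72 / 50

1.4400


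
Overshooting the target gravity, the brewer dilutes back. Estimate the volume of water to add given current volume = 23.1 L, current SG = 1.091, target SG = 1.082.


V_water = V·((SG_curr − 1)/(SG_target − 1) − 1)
V_water = 23.1·((1.091 − 1)/(1.082 − 1) − 1)

2.5354 L


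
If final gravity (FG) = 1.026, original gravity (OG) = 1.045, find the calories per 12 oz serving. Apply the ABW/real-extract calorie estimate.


ABW = (OG−FG)·131.25·0.79/FG;  °P = 259 − 259/SG (for OG→OE and FG→AE);  RE = 0.1808·OE + 0.8192·AE;  Cal = (6.9·ABW + 4·(RE−0.1))·FG·3.55
ABW = (1.045 − 1.026)·131.25·0.79/1.026 = 1.9201
OE = 259 − 259/1.045 = 11.1531 °P
AE = 259 − 259/1.026 = 6.5634 °P
RE = 0.1808·11.1531 + 0.8192·6.5634 = 7.3932 °P
Cal = (6.9·1.9201 + 4·(7.3932−0.1))·1.026·3.55

154.5125 kcal


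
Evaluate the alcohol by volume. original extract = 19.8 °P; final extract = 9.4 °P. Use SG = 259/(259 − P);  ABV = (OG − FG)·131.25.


OG = 259/(259 − 19.8) = 1.0828
FG = 259/(259 − 9.4) = 1.0377
ABV = (1.0828 − 1.0377)·131.25

5.9214 % ABV


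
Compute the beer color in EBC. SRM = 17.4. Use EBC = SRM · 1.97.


EBC = 17.4 · 1.97

34.2780 EBC


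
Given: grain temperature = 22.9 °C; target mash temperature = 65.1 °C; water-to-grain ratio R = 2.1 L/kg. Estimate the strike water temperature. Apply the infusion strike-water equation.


T_strike = (0.41/R)·(T_mash − T_grain) + T_mash
T_strike = (0.41/2.1)·(65.1 − 22.9) + 65.1

73.3390 °C


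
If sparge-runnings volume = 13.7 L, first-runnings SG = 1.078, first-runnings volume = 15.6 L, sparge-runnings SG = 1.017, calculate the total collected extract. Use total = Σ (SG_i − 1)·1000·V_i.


first = (1.078 − 1)·1000·15.6 = 1216.8000
sparge = (1.017 − 1)·1000·13.7 = 232.9000
total = 1216.8000 + 232.9000

1449.7000 gravity·L


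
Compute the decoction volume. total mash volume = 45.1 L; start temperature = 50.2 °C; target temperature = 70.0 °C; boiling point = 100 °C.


V_dec = V_total·(T_target − T_start)/(T_boil − T_start)
V_dec = 45.1·(70.0 − 50.2)/(100 − 50.2)

17.9313 L


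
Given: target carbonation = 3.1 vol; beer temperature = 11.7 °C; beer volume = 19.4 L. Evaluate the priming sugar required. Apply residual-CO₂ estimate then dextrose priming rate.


residual = 14.695·(0.01821 + 0.09011·e^(−0.04·T));  sugar = (target − residual)·4.0·V
residual = 14.695·(0.01821 + 0.09011·e^(−0.04·11.7)) = 1.0969
sugar = (3.1 − 1.0969)·4.0·19.4

155.4437 g


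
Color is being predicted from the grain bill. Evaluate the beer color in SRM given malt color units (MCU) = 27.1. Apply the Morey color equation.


SRM = 1.4922 · MCU^0.6859
SRM = 1.4922 · 27.1^0.6859

14.3450 SRM


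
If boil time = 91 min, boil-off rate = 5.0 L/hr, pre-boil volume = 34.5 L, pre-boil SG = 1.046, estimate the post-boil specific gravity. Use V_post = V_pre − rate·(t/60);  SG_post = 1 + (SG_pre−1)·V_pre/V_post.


V_post = 34.5 − 5.0·(91/60) = 26.9167
SG_post = 1 + (1.046 − 1)·34.5/26.9167

1.0590


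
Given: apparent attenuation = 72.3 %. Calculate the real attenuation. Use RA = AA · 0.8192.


RA = 72.3 · 0.8192

59.2282 %


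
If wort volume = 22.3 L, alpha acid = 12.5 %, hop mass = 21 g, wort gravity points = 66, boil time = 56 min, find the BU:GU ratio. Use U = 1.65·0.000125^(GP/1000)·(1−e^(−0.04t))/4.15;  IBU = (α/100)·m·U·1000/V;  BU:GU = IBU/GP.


U = 1.65·0.000125^(66/1000)·(1−e^(−0.04·56))/4.15 = 0.1963
IBU = (12.5/100)·21·0.1963·1000/22.3 = 23.1085
BU:GU = 23.1085/66

0.3501


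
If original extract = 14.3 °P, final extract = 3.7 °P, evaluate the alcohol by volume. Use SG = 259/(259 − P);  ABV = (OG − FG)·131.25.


OG = 259/(259 − 14.3) = 1.0584
FG = 259/(259 − 3.7) = 1.0145
ABV = (1.0584 − 1.0145)·131.25

5.7679 % ABV


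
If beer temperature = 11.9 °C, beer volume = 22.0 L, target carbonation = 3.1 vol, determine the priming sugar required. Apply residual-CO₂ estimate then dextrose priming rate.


residual = 14.695·(0.01821 + 0.09011·e^(−0.04·T));  sugar = (target − residual)·4.0·V
residual = 14.695·(0.01821 + 0.09011·e^(−0.04·11.9)) = 1.0903
sugar = (3.1 − 1.0903)·4.0·22.0

176.8578 g


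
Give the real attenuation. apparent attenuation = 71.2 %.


RA = AA · 0.8192
RA = 71.2 · 0.8192

58.3270 %


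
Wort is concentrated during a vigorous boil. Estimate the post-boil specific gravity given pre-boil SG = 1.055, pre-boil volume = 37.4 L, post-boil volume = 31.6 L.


SG_post = 1 + (SG_pre − 1)·V_pre/V_post
pts_pre = (1.055 − 1)·1000 = 55.0000
pts_post = 55.0000·37.4/31.6 = 65.0949
SG_post = 1 + 65.0949/1000

1.0651


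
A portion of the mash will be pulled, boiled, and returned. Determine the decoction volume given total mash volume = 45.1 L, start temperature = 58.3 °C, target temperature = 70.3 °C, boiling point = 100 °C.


V_dec = V_total·(T_target − T_start)/(T_boil − T_start)
V_dec = 45.1·(70.3 − 58.3)/(100 − 58.3)

12.9784 L


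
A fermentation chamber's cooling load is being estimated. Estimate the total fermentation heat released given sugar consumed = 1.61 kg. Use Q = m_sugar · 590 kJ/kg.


Q = 1.61 · 590

949.9000 kJ


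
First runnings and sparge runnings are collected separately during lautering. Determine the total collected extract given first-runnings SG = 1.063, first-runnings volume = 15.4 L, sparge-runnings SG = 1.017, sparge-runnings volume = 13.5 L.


total = Σ (SG_i − 1)·1000·V_i
first = (1.063 − 1)·1000·15.4 = 970.2000
sparge = (1.017 − 1)·1000·13.5 = 229.5000
total = 970.2000 + 229.5000

1199.7000 gravity·L


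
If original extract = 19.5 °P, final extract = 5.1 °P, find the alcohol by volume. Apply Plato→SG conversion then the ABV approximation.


SG = 259/(259 − P);  ABV = (OG − FG)·131.25
OG = 259/(259 − 19.5) = 1.0814
FG = 259/(259 − 5.1) = 1.0201
ABV = (1.0814 − 1.0201)·131.25

8.0500 % ABV


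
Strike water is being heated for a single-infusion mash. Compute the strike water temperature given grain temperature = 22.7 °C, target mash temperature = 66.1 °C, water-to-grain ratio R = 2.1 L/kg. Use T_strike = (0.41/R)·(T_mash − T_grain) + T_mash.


T_strike = (0.41/2.1)·(66.1 − 22.7) + 66.1

74.5733 °C


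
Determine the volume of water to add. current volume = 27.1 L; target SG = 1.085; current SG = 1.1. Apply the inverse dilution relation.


V_water = V·((SG_curr − 1)/(SG_target − 1) − 1)
V_water = 27.1·((1.1 − 1)/(1.085 − 1) − 1)

4.7824 L


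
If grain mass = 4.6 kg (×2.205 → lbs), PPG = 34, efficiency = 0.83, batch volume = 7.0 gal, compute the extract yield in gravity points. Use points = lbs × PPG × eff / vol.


lbs = 4.6 × 2.205 = 10.1430
points = 10.1430 × 34 × 0.83 / 7.0

40.8908 points


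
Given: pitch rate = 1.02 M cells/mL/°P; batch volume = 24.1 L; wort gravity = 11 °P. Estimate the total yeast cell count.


cells (billions) = rate · V_L · °P
cells = 1.02 · 24.1 · 11

270.4020 billion cells


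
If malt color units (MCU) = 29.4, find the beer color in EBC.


SRM = 1.4922·MCU^0.6859;  EBC = SRM·1.97
SRM = 1.4922·29.4^0.6859 = 15.1693
EBC = 15.1693·1.97

29.8836 EBC


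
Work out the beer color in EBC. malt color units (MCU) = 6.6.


SRM = 1.4922·MCU^0.6859;  EBC = SRM·1.97
SRM = 1.4922·6.6^0.6859 = 5.4444
EBC = 5.4444·1.97

10.7255 EBC


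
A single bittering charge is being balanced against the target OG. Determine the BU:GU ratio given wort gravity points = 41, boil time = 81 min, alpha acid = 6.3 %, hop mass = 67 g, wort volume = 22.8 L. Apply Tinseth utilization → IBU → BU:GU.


U = 1.65·0.000125^(GP/1000)·(1−e^(−0.04t))/4.15;  IBU = (α/100)·m·U·1000/V;  BU:GU = IBU/GP
U = 1.65·0.000125^(41/1000)·(1−e^(−0.04·81))/4.15 = 0.2643
IBU = (6.3/100)·67·0.2643·1000/22.8 = 48.9259
BU:GU = 48.9259/41

1.1933


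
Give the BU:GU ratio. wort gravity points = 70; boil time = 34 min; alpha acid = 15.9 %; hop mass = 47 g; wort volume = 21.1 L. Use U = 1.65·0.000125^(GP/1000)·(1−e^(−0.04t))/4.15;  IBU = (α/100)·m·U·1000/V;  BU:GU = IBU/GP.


U = 1.65·0.000125^(70/1000)·(1−e^(−0.04·34))/4.15 = 0.1575
IBU = (15.9/100)·47·0.1575·1000/21.1 = 55.7981
BU:GU = 55.7981/70

0.7971


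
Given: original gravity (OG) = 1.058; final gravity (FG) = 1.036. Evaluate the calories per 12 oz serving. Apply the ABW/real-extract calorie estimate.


ABW = (OG−FG)·131.25·0.79/FG;  °P = 259 − 259/SG (for OG→OE and FG→AE);  RE = 0.1808·OE + 0.8192·AE;  Cal = (6.9·ABW + 4·(RE−0.1))·FG·3.55
ABW = (1.058 − 1.036)·131.25·0.79/1.036 = 2.2019
OE = 259 − 259/1.058 = 14.1985 °P
AE = 259 − 259/1.036 = 9.0000 °P
RE = 0.1808·14.1985 + 0.8192·9.0000 = 9.9399 °P
Cal = (6.9·2.2019 + 4·(9.9399−0.1))·1.036·3.55

200.6327 kcal


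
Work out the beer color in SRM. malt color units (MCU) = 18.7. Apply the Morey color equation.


SRM = 1.4922 · MCU^0.6859
SRM = 1.4922 · 18.7^0.6859

11.1220 SRM


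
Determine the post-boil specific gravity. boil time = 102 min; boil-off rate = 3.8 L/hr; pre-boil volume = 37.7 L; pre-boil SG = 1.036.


V_post = V_pre − rate·(t/60);  SG_post = 1 + (SG_pre−1)·V_pre/V_post
V_post = 37.7 − 3.8·(102/60) = 31.2400
SG_post = 1 + (1.036 − 1)·37.7/31.2400

1.0434


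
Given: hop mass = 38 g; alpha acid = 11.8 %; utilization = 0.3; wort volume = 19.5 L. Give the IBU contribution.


IBU = (α/100)·mass·U·1000 / V
IBU = (11.8/100)·38·0.3·1000 / 19.5

68.9846 IBU


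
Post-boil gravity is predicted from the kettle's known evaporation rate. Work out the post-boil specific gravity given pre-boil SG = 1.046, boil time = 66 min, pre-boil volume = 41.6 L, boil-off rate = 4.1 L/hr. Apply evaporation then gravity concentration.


V_post = V_pre − rate·(t/60);  SG_post = 1 + (SG_pre−1)·V_pre/V_post
V_post = 41.6 − 4.1·(66/60) = 37.0900
SG_post = 1 + (1.046 − 1)·41.6/37.0900

1.0516


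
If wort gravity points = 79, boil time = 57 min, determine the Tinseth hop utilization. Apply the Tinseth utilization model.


U = 1.65·0.000125^(GP/1000) · (1 − e^(−0.04·t))/4.15
bigness = 1.65·0.000125^(79/1000) = 0.8112
boil_factor = (1 − e^(−0.04·57))/4.15 = 0.2163
U = 0.8112 · 0.2163

0.1755


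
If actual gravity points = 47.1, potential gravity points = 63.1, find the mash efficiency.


efficiency = actual / potential × 100
efficiency = 47.1 / 63.1 × 100

74.6434 %


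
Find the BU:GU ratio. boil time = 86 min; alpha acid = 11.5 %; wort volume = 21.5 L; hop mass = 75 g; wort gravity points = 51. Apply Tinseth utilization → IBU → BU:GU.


U = 1.65·0.000125^(GP/1000)·(1−e^(−0.04t))/4.15;  IBU = (α/100)·m·U·1000/V;  BU:GU = IBU/GP
U = 1.65·0.000125^(51/1000)·(1−e^(−0.04·86))/4.15 = 0.2433
IBU = (11.5/100)·75·0.2433·1000/21.5 = 97.6214
BU:GU = 97.6214/51

1.9141


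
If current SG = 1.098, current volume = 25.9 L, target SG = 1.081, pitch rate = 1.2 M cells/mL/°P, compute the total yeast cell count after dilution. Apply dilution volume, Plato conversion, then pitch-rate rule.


V_w = V·((SG_c−1)/(SG_t−1)−1);  °P = 259 − 259/SG_t;  cells = rate·(V+V_w)·°P
V_w = 25.9·((1.098−1)/(1.081−1)−1) = 5.4358
V_final = 25.9 + 5.4358 = 31.3358
°P = 259 − 259/1.081 = 19.4070
cells = 1.2·31.3358·19.4070

729.7619 billion cells


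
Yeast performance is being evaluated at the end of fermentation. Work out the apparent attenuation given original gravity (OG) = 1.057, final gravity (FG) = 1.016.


AA = (OG − FG)/(OG − 1) · 100
AA = (1.057 − 1.016)/(1.057 − 1) · 100

71.9298 %


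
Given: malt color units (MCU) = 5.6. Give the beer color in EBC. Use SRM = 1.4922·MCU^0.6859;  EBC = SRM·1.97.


SRM = 1.4922·5.6^0.6859 = 4.8642
EBC = 4.8642·1.97

9.5824 EBC


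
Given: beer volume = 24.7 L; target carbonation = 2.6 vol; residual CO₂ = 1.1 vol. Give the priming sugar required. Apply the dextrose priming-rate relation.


sugar = (target − residual)·4.0·V
sugar = (2.6 − 1.1)·4.0·24.7

148.2000 g


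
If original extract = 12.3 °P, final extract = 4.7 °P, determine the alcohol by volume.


SG = 259/(259 − P);  ABV = (OG − FG)·131.25
OG = 259/(259 − 12.3) = 1.0499
FG = 259/(259 − 4.7) = 1.0185
ABV = (1.0499 − 1.0185)·131.25

4.1181 % ABV


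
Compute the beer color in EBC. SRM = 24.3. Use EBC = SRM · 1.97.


EBC = 24.3 · 1.97

47.8710 EBC


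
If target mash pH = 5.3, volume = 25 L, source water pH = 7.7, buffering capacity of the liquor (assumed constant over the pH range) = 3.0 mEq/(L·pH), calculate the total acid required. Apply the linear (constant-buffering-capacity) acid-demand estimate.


acid = buffering capacity · (pH_source − pH_target) · V
acid = 3.0 · (7.7 − 5.3) · 25

180.0000 mEq


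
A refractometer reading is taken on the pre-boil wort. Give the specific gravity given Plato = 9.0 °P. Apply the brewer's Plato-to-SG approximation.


SG = 259/(259 − P)
SG = 259/(259 − 9.0)

1.0360


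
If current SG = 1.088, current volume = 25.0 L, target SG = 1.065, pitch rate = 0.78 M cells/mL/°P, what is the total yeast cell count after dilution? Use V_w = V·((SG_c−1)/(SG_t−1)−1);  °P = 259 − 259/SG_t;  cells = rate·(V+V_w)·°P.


V_w = 25.0·((1.088−1)/(1.065−1)−1) = 8.8462
V_final = 25.0 + 8.8462 = 33.8462
°P = 259 − 259/1.065 = 15.8075
cells = 0.78·33.8462·15.8075

417.3183 billion cells


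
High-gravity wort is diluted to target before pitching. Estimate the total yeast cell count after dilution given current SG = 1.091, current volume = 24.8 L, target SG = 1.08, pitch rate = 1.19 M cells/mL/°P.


V_w = V·((SG_c−1)/(SG_t−1)−1);  °P = 259 − 259/SG_t;  cells = rate·(V+V_w)·°P
V_w = 24.8·((1.091−1)/(1.08−1)−1) = 3.4100
V_final = 24.8 + 3.4100 = 28.2100
°P = 259 − 259/1.08 = 19.1852
cells = 1.19·28.2100·19.1852

644.0447 billion cells


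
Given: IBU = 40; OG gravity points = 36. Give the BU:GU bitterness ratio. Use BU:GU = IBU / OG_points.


BU:GU = 40 / 36

1.1111


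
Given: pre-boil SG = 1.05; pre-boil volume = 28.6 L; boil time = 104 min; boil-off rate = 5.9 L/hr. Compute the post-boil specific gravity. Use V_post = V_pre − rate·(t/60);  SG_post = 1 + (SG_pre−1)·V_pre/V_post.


V_post = 28.6 − 5.9·(104/60) = 18.3733
SG_post = 1 + (1.05 − 1)·28.6/18.3733

1.0778


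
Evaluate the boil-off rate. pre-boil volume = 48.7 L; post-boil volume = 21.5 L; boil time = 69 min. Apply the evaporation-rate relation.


rate = (V_pre − V_post) / (t_min/60)
rate = (48.7 − 21.5) / (69/60)

23.6522 L/hr


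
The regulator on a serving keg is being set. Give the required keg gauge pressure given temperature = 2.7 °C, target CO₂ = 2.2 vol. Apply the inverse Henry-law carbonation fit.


psi = vols/(0.01821 + 0.09011·e^(−0.04·T)) − 14.695
psi = 2.2/(0.01821 + 0.09011·e^(−0.04·2.7)) − 14.695

7.5059 psi


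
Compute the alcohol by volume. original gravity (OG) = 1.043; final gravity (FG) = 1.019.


ABV = (OG − FG) · 131.25
ABV = (1.043 − 1.019) · 131.25

3.1500 % ABV


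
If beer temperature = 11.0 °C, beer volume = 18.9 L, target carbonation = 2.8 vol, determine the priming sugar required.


residual = 14.695·(0.01821 + 0.09011·e^(−0.04·T));  sugar = (target − residual)·4.0·V
residual = 14.695·(0.01821 + 0.09011·e^(−0.04·11.0)) = 1.1204
sugar = (2.8 − 1.1204)·4.0·18.9

126.9772 g


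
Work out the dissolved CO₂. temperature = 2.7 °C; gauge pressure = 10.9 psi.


vols = (P + 14.695)·(0.01821 + 0.09011·e^(−0.04·T))
vols = (10.9 + 14.695)·(0.01821 + 0.09011·e^(−0.04·2.7))

2.5363 volumes


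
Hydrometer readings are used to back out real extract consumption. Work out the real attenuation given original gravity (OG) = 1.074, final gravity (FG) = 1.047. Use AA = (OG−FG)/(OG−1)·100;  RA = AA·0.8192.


AA = (1.074 − 1.047)/(1.074 − 1)·100 = 36.4865
RA = 36.4865·0.8192

29.8897 %
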